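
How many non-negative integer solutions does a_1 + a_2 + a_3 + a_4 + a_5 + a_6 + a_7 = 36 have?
C(36+7-1, 7-1) = C(42, 6) = 5245786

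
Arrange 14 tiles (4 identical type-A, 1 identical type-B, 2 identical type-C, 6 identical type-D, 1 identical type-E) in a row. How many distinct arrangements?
14! / (4! × 1! × 2! × 6! × 1!) = 2522520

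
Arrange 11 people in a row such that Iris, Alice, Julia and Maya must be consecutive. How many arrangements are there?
Treat the 4 as one block: (11-4+1)! × 4! = 40320 × 24 = 967680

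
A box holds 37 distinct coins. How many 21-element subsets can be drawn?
C(37,21) = 37!/(21!×16!) = 12875774670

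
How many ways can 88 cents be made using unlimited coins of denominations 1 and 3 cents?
Coefficient of x^88 in 1/(1-x^1) · 1/(1-x^3). Use j coins of 3 for j = 0..⌊88/3⌋ = 29, the rest in 1s: 29 + 1 = 30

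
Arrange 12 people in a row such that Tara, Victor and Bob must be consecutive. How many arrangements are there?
Treat the 3 as one block: (12-3+1)! × 3! = 3628800 × 6 = 21772800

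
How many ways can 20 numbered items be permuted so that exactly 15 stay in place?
Choose the 15 fixed points C(20,15) = 15504, derange the rest: !5 = Σ_{j=0}^{5} (-1)^j·5!/j! = 120 - 120 + 60 - 20 + 5 - 1 = 44. Product = 15504 × 44 = 682176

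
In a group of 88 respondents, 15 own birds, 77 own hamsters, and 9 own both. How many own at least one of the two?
|A∪B| = |A| + |B| - |A∩B| = 15 + 77 - 9 = 83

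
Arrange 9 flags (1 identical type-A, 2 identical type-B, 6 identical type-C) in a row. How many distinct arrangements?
9! / (1! × 2! × 6!) = 252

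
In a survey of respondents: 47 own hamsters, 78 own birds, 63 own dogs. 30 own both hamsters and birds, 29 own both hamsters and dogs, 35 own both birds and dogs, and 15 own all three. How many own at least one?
|A∪B∪C| = 47+78+63-30-29-35+15 = 109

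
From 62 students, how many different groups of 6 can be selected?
C(62,6) = 62!/(6!×56!) = 61474519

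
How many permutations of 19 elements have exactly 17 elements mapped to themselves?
Choose the 17 fixed points C(19,17) = 171, derange the rest: !2 = Σ_{j=0}^{2} (-1)^j·2!/j! = 2 - 2 + 1 = 1. Product = 171 × 1 = 171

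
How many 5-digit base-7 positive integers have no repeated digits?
First digit: 6 choices (nonzero). Then descending: 6 × 6 × 5 × 4 × 3 = 2160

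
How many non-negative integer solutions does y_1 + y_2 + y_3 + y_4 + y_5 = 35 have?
C(35+5-1, 5-1) = C(39, 4) = 82251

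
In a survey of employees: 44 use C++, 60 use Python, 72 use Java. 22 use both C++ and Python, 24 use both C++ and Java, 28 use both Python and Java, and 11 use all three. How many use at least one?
|A∪B∪C| = 44+60+72-22-24-28+11 = 113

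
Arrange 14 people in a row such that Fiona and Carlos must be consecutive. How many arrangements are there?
Treat the 2 as one block: (14-2+1)! × 2! = 6227020800 × 2 = 12454041600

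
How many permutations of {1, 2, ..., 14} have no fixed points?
!14 = Σ_{j=0}^{14} (-1)^j·14!/j! = 87178291200 - 87178291200 + 43589145600 - 14529715200 + 3632428800 - 726485760 + 121080960 - 17297280 + 2162160 - 240240 + 24024 - 2184 + 182 - 14 + 1 = 32071101049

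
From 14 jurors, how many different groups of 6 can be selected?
C(14,6) = 14!/(6!×8!) = 3003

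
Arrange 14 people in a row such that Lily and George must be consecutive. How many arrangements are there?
Treat the 2 as one block: (14-2+1)! × 2! = 6227020800 × 2 = 12454041600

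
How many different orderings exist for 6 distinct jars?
6! = 720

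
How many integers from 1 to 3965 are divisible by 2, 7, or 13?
⌊3965/2⌋+⌊3965/7⌋+⌊3965/13⌋ - ⌊3965/14⌋-⌊3965/26⌋-⌊3965/91⌋ + ⌊3965/182⌋ = 1982+566+305 - 283-152-43 + 21 = 2396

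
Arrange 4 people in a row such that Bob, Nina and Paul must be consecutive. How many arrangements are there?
Treat the 3 as one block: (4-3+1)! × 3! = 2 × 6 = 12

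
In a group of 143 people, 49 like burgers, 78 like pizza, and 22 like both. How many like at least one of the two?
|A∪B| = |A| + |B| - |A∩B| = 49 + 78 - 22 = 105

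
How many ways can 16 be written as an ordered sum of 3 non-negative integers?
C(16+3-1, 3-1) = C(18, 2) = 153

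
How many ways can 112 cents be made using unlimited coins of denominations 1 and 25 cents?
Coefficient of x^112 in 1/(1-x^1) · 1/(1-x^25). Use j coins of 25 for j = 0..⌊112/25⌋ = 4, the rest in 1s: 4 + 1 = 5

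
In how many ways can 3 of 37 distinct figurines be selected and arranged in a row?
P(37,3) = 37!/(37-3)! = 46620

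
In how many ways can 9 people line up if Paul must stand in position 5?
Fix one position: (9-1)! = 40320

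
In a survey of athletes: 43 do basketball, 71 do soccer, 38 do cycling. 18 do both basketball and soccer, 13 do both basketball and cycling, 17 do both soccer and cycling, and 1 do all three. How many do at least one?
|A∪B∪C| = 43+71+38-18-13-17+1 = 105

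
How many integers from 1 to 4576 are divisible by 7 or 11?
⌊4576/7⌋ + ⌊4576/11⌋ - ⌊4576/77⌋ = 653 + 416 - 59 = 1010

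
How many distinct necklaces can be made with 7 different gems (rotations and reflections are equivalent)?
(7-1)!/2 = 720/2 = 360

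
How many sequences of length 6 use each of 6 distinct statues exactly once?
6! = 720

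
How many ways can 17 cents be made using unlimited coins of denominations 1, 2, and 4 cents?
Coefficient of x^17 in 1/(1-x^1) · 1/(1-x^2) · 1/(1-x^4). Case on j = number of 4-cent coins (j = 0..4); remainder r = 17 - 4j is made from {1,2} in ⌊r/2⌋+1 ways. r = 17, 13, 9, 5, 1 → 9 + 7 + 5 + 3 + 1 = 25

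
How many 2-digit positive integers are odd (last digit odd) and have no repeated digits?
Last∈{1,3,5,7,9}. Last=0: 0. Last nonzero: 5×8×P(8,0) = 40. Total = 40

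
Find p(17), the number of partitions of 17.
Pentagonal recurrence p(n) = p(n-1) + p(n-2) - p(n-5) - p(n-7) + p(n-12) + p(n-15) - ... gives p(0..16) = 1, 1, 2, 3, 5, 7, 11, 15, 22, 30, 42, 56, 77, 101, 135, 176, 231. p(17) = p(16) + p(15) - p(12) - p(10) + p(5) + p(2) = 231 + 176 - 77 - 42 + 7 + 2 = 297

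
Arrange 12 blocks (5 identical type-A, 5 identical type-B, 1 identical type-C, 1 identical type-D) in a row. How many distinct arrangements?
12! / (5! × 5! × 1! × 1!) = 33264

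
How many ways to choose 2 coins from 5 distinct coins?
C(5,2) = 5!/(2!×3!) = 10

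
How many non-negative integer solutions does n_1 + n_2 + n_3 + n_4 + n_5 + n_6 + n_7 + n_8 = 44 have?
C(44+8-1, 8-1) = C(51, 7) = 115775100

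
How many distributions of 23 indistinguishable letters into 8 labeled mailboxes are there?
C(23+8-1, 8-1) = C(30, 7) = 2035800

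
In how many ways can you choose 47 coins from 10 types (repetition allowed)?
C(47+10-1, 10-1) = C(56, 9) = 7575968400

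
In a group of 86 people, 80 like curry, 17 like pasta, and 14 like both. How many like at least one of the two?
|A∪B| = |A| + |B| - |A∩B| = 80 + 17 - 14 = 83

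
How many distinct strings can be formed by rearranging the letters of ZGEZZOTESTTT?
12! / (2! × 4! × 1! × 1! × 1! × 3!) = 1663200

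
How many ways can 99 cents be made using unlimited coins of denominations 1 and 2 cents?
Coefficient of x^99 in 1/(1-x^1) · 1/(1-x^2). Use j coins of 2 for j = 0..⌊99/2⌋ = 49, the rest in 1s: 49 + 1 = 50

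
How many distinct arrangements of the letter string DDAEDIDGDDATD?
13! / (1! × 1! × 1! × 2! × 7! × 1!) = 617760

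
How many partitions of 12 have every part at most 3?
Let r_j(i) = number of partitions of i into parts ≤ j, for i = 0..12. r_1(i) = 1 for all i; r_j(i) = r_{j-1}(i) + r_j(i-j). Rows j = 2..3: ≤2: 1 1 2 2 3 3 4 4 5 5 6 6 7; ≤3: 1 1 2 3 4 5 7 8 10 12 14 16 19. r_3(12) = 19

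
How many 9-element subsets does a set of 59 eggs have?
C(59,9) = 59!/(9!×50!) = 12565671261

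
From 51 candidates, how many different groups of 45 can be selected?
C(51,45) = 51!/(45!×6!) = 18009460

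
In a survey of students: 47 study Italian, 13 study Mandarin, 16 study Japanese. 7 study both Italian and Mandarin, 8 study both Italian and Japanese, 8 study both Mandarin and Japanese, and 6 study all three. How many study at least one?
|A∪B∪C| = 47+13+16-7-8-8+6 = 59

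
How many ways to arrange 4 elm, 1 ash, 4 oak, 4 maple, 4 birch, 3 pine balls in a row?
20! / (4! × 1! × 4! × 4! × 4! × 3!) = 1222160940000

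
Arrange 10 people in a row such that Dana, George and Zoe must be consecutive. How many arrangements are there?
Treat the 3 as one block: (10-3+1)! × 3! = 40320 × 6 = 241920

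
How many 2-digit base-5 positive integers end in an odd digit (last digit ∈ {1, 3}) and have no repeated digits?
Last∈{1,3}. Last=0: 0. Last nonzero: 2×3×P(3,0) = 6. Total = 6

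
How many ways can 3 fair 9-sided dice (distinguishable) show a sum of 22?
Coefficient of x^22 in (x + x² + ... + x^9)^3. By inclusion-exclusion on dice exceeding 9: Σ_j (-1)^j C(3,j)·C(22-1-9j, 2) = C(3,0)·C(21,2) - C(3,1)·C(12,2) + C(3,2)·C(3,2) = 1·210 - 3·66 + 3·3 = 21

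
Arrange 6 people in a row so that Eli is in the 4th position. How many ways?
Fix one position: (6-1)! = 120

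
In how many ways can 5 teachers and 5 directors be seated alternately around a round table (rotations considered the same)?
Fix one of the teachers: (5-1)! ways for the remaining teachers, × 5! ways for the directors = 24 × 120 = 2880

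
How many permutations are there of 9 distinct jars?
9! = 362880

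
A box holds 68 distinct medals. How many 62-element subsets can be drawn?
C(68,62) = 68!/(62!×6!) = 109453344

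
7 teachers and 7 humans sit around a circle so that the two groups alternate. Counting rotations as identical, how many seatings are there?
Fix one of the teachers: (7-1)! ways for the remaining teachers, × 7! ways for the humans = 720 × 5040 = 3628800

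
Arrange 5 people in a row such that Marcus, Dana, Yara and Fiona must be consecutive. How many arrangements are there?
Treat the 4 as one block: (5-4+1)! × 4! = 2 × 24 = 48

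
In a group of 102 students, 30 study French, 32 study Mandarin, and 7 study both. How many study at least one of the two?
|A∪B| = |A| + |B| - |A∩B| = 30 + 32 - 7 = 55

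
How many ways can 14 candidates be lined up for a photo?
14! = 87178291200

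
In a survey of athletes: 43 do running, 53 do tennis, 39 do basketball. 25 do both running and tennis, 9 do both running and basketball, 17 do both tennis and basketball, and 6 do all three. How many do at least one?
|A∪B∪C| = 43+53+39-25-9-17+6 = 90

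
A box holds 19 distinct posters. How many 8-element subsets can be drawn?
C(19,8) = 19!/(8!×11!) = 75582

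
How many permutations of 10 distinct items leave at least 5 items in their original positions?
Exactly j fixed points: C(10,j)·!(10-j); sum over j ≥ 5 (derangement numbers via !m = (m-1)·(!(m-1) + !(m-2)): !0..!5 = 1, 0, 1, 2, 9, 44). Σ_{j=5}^{10} C(10,j)·!(10-j) = C(10,5)·!5 + C(10,6)·!4 + C(10,7)·!3 + C(10,8)·!2 + C(10,9)·!1 + C(10,10)·!0 = 252·44 + 210·9 + 120·2 + 45·1 + 10·0 + 1·1 = 13264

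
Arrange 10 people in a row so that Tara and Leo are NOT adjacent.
Total - adjacent = 10! - (10-1)!×2 = 3628800 - 725760 = 2903040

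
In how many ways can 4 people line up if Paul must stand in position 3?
Fix one position: (4-1)! = 6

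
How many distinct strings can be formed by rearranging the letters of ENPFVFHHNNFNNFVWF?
17! / (1! × 1! × 2! × 5! × 1! × 5! × 2!) = 6175128960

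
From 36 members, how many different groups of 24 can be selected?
C(36,24) = 36!/(24!×12!) = 1251677700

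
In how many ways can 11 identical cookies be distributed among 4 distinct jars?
C(11+4-1, 4-1) = C(14, 3) = 364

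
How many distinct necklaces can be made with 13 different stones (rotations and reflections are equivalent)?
(13-1)!/2 = 479001600/2 = 239500800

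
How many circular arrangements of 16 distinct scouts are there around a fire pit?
Circular: fix one position, arrange the rest. (16-1)! = 1307674368000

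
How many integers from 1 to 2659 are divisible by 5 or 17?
⌊2659/5⌋ + ⌊2659/17⌋ - ⌊2659/85⌋ = 531 + 156 - 31 = 656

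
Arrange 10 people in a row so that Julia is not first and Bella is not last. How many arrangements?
By inclusion-exclusion: 10! - 2×(10-1)! + (10-2)! = 3628800 - 725760 + 40320 = 2943360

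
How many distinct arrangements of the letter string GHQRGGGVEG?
10! / (1! × 1! × 1! × 1! × 1! × 5!) = 30240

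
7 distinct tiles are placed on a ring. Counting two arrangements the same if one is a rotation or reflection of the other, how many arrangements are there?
(7-1)!/2 = 720/2 = 360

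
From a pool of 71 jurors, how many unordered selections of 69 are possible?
C(71,69) = 71!/(69!×2!) = 2485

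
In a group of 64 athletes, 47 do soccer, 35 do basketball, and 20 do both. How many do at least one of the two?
|A∪B| = |A| + |B| - |A∩B| = 47 + 35 - 20 = 62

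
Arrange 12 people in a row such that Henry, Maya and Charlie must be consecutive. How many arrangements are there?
Treat the 3 as one block: (12-3+1)! × 3! = 3628800 × 6 = 21772800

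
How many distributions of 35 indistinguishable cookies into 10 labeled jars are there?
C(35+10-1, 10-1) = C(44, 9) = 708930508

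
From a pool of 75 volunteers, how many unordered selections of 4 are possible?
C(75,4) = 75!/(4!×71!) = 1215450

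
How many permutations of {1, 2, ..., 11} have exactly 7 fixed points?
Choose the 7 fixed points C(11,7) = 330, derange the rest: !4 = Σ_{j=0}^{4} (-1)^j·4!/j! = 24 - 24 + 12 - 4 + 1 = 9. Product = 330 × 9 = 2970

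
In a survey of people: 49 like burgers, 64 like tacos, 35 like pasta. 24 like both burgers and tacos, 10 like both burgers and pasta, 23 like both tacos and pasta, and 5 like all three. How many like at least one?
|A∪B∪C| = 49+64+35-24-10-23+5 = 96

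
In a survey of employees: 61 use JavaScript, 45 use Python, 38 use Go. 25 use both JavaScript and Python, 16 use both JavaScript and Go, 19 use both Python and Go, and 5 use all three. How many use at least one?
|A∪B∪C| = 61+45+38-25-16-19+5 = 89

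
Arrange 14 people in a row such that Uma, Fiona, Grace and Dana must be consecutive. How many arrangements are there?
Treat the 4 as one block: (14-4+1)! × 4! = 39916800 × 24 = 958003200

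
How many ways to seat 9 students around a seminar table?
Circular: fix one position, arrange the rest. (9-1)! = 40320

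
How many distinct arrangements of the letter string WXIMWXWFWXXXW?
13! / (5! × 1! × 1! × 5! × 1!) = 432432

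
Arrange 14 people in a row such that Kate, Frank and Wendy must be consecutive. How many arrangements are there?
Treat the 3 as one block: (14-3+1)! × 3! = 479001600 × 6 = 2874009600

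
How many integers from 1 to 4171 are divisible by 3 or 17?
⌊4171/3⌋ + ⌊4171/17⌋ - ⌊4171/51⌋ = 1390 + 245 - 81 = 1554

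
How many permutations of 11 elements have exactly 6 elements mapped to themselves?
Choose the 6 fixed points C(11,6) = 462, derange the rest: !5 = Σ_{j=0}^{5} (-1)^j·5!/j! = 120 - 120 + 60 - 20 + 5 - 1 = 44. Product = 462 × 44 = 20328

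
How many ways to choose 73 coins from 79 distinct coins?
C(79,73) = 79!/(73!×6!) = 277962685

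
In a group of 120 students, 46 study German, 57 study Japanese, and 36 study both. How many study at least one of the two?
|A∪B| = |A| + |B| - |A∩B| = 46 + 57 - 36 = 67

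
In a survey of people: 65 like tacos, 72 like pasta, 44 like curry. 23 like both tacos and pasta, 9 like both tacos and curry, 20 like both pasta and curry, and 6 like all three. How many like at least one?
|A∪B∪C| = 65+72+44-23-9-20+6 = 135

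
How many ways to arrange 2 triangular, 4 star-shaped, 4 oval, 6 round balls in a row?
16! / (2! × 4! × 4! × 6!) = 25225200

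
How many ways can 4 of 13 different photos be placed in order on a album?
P(13,4) = 13!/(13-4)! = 17160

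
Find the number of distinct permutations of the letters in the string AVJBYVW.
7! / (1! × 1! × 1! × 2! × 1! × 1!) = 2520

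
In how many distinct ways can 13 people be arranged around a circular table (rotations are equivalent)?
Circular: fix one position, arrange the rest. (13-1)! = 479001600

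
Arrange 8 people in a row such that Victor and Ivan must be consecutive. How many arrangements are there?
Treat the 2 as one block: (8-2+1)! × 2! = 5040 × 2 = 10080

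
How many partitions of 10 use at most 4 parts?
By conjugation, equals partitions of 10 into parts ≤ 4. Let r_j(i) = number of partitions of i into parts ≤ j, for i = 0..10. r_1(i) = 1 for all i; r_j(i) = r_{j-1}(i) + r_j(i-j). Rows j = 2..4: ≤2: 1 1 2 2 3 3 4 4 5 5 6; ≤3: 1 1 2 3 4 5 7 8 10 12 14; ≤4: 1 1 2 3 5 6 9 11 15 18 23. r_4(10) = 23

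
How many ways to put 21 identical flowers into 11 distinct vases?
C(21+11-1, 11-1) = C(31, 10) = 44352165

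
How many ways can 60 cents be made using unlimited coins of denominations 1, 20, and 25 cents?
Coefficient of x^60 in 1/(1-x^1) · 1/(1-x^20) · 1/(1-x^25). Case on j = number of 25-cent coins (j = 0..2); remainder r = 60 - 25j is made from {1,20} in ⌊r/20⌋+1 ways. r = 60, 35, 10 → 4 + 2 + 1 = 7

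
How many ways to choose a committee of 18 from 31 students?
C(31,18) = 31!/(18!×13!) = 206253075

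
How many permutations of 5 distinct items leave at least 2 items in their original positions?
Exactly j fixed points: C(5,j)·!(5-j); sum over j ≥ 2 (derangement numbers via !m = (m-1)·(!(m-1) + !(m-2)): !0..!3 = 1, 0, 1, 2). Σ_{j=2}^{5} C(5,j)·!(5-j) = C(5,2)·!3 + C(5,3)·!2 + C(5,4)·!1 + C(5,5)·!0 = 10·2 + 10·1 + 5·0 + 1·1 = 31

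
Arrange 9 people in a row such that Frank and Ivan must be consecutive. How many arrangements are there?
Treat the 2 as one block: (9-2+1)! × 2! = 40320 × 2 = 80640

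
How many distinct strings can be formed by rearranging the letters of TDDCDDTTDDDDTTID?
16! / (1! × 5! × 1! × 9!) = 480480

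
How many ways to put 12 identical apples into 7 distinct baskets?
C(12+7-1, 7-1) = C(18, 6) = 18564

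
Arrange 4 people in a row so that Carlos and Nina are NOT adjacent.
Total - adjacent = 4! - (4-1)!×2 = 24 - 12 = 12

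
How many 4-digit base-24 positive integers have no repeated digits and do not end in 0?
Last digit: 23 nonzero choices. First digit: 22 (nonzero, ≠last). Middle 2: P(22,2) = 462. Total = 233772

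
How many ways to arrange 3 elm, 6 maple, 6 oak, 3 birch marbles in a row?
18! / (3! × 6! × 6! × 3!) = 343062720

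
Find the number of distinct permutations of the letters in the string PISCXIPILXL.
11! / (1! × 3! × 1! × 2! × 2! × 2!) = 831600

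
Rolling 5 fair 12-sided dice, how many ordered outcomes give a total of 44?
Coefficient of x^44 in (x + x² + ... + x^12)^5. By inclusion-exclusion on dice exceeding 12: Σ_j (-1)^j C(5,j)·C(44-1-12j, 4) = C(5,0)·C(43,4) - C(5,1)·C(31,4) + C(5,2)·C(19,4) - C(5,3)·C(7,4) = 1·123410 - 5·31465 + 10·3876 - 10·35 = 4495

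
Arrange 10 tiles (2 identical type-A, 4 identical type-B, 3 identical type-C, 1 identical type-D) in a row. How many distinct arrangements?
10! / (2! × 4! × 3! × 1!) = 12600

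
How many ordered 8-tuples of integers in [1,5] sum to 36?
Coefficient of x^36 in (x + x² + ... + x^5)^8. By inclusion-exclusion on dice exceeding 5: Σ_j (-1)^j C(8,j)·C(36-1-5j, 7) = C(8,0)·C(35,7) - C(8,1)·C(30,7) + C(8,2)·C(25,7) - C(8,3)·C(20,7) + C(8,4)·C(15,7) - C(8,5)·C(10,7) = 1·6724520 - 8·2035800 + 28·480700 - 56·77520 + 70·6435 - 56·120 = 330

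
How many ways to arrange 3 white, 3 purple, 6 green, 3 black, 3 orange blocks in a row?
18! / (3! × 3! × 6! × 3! × 3!) = 6861254400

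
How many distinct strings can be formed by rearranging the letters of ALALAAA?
7! / (5! × 2!) = 21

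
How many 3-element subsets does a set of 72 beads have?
C(72,3) = 72!/(3!×69!) = 59640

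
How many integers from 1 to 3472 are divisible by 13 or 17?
⌊3472/13⌋ + ⌊3472/17⌋ - ⌊3472/221⌋ = 267 + 204 - 15 = 456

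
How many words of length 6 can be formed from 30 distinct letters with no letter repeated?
P(30,6) = 30!/(30-6)! = 427518000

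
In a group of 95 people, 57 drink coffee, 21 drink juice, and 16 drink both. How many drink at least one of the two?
|A∪B| = |A| + |B| - |A∩B| = 57 + 21 - 16 = 62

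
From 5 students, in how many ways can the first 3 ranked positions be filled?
P(5,3) = 5!/(5-3)! = 60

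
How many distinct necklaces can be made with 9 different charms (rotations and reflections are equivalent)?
(9-1)!/2 = 40320/2 = 20160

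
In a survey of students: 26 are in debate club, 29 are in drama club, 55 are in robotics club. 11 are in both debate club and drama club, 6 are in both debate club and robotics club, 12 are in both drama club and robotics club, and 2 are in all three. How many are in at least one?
|A∪B∪C| = 26+29+55-11-6-12+2 = 83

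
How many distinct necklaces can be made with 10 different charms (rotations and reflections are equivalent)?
(10-1)!/2 = 362880/2 = 181440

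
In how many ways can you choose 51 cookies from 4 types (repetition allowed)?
C(51+4-1, 4-1) = C(54, 3) = 24804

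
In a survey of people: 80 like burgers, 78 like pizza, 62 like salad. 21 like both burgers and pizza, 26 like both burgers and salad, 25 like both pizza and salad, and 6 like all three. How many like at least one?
|A∪B∪C| = 80+78+62-21-26-25+6 = 154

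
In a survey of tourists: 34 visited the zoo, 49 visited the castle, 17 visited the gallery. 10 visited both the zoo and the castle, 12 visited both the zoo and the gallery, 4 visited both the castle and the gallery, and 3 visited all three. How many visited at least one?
|A∪B∪C| = 34+49+17-10-12-4+3 = 77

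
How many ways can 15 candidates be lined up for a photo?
15! = 1307674368000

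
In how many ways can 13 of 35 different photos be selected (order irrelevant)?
C(35,13) = 35!/(13!×22!) = 1476337800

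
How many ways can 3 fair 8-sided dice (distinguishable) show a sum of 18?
Coefficient of x^18 in (x + x² + ... + x^8)^3. By inclusion-exclusion on dice exceeding 8: Σ_j (-1)^j C(3,j)·C(18-1-8j, 2) = C(3,0)·C(17,2) - C(3,1)·C(9,2) = 1·136 - 3·36 = 28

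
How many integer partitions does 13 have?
Pentagonal recurrence p(n) = p(n-1) + p(n-2) - p(n-5) - p(n-7) + p(n-12) + p(n-15) - ... gives p(0..12) = 1, 1, 2, 3, 5, 7, 11, 15, 22, 30, 42, 56, 77. p(13) = p(12) + p(11) - p(8) - p(6) + p(1) = 77 + 56 - 22 - 11 + 1 = 101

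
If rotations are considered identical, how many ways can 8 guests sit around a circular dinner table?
Circular: fix one position, arrange the rest. (8-1)! = 5040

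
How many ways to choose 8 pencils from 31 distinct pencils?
C(31,8) = 31!/(8!×23!) = 7888725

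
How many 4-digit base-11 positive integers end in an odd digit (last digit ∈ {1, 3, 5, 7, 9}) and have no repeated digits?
Last∈{1,3,5,7,9}. Last=0: 0. Last nonzero: 5×9×P(9,2) = 3240. Total = 3240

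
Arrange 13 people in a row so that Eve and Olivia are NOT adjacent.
Total - adjacent = 13! - (13-1)!×2 = 6227020800 - 958003200 = 5269017600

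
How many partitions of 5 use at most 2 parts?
By conjugation, equals partitions of 5 into parts ≤ 2. Let r_j(i) = number of partitions of i into parts ≤ j, for i = 0..5. r_1(i) = 1 for all i; r_j(i) = r_{j-1}(i) + r_j(i-j). Rows j = 2..2: ≤2: 1 1 2 2 3 3. r_2(5) = 3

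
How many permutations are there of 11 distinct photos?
11! = 39916800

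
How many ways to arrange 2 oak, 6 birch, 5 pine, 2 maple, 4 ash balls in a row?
19! / (2! × 6! × 5! × 2! × 4!) = 14665931280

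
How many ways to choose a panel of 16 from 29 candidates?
C(29,16) = 29!/(16!×13!) = 67863915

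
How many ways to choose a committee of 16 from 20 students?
C(20,16) = 20!/(16!×4!) = 4845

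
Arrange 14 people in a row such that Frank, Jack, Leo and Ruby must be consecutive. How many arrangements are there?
Treat the 4 as one block: (14-4+1)! × 4! = 39916800 × 24 = 958003200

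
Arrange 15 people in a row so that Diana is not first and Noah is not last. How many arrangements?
By inclusion-exclusion: 15! - 2×(15-1)! + (15-2)! = 1307674368000 - 174356582400 + 6227020800 = 1139544806400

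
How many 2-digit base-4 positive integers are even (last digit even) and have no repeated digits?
Last∈{0,2}. Last=0: 3. Last nonzero: 1×2×P(2,0) = 2. Total = 5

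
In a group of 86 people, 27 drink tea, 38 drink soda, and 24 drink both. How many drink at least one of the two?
|A∪B| = |A| + |B| - |A∩B| = 27 + 38 - 24 = 41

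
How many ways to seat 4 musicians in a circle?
Circular: fix one position, arrange the rest. (4-1)! = 6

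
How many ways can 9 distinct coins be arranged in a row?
9! = 362880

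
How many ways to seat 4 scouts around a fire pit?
Circular: fix one position, arrange the rest. (4-1)! = 6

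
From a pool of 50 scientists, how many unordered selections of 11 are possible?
C(50,11) = 50!/(11!×39!) = 37353738800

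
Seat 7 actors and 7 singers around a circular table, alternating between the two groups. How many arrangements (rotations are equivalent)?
Fix one of the actors: (7-1)! ways for the remaining actors, × 7! ways for the singers = 720 × 5040 = 3628800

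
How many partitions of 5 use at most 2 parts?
By conjugation, equals partitions of 5 into parts ≤ 2. Let r_j(i) = number of partitions of i into parts ≤ j, for i = 0..5. r_1(i) = 1 for all i; r_j(i) = r_{j-1}(i) + r_j(i-j). Rows j = 2..2: ≤2: 1 1 2 2 3 3. r_2(5) = 3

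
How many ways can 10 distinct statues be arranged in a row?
10! = 3628800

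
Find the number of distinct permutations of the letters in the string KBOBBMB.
7! / (1! × 4! × 1! × 1!) = 210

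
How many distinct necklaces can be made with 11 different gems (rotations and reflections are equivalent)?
(11-1)!/2 = 3628800/2 = 1814400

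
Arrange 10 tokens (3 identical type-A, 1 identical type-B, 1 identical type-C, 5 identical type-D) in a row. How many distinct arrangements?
10! / (3! × 1! × 1! × 5!) = 5040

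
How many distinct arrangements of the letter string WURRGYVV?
8! / (1! × 1! × 2! × 2! × 1! × 1!) = 10080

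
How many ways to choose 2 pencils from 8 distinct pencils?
C(8,2) = 8!/(2!×6!) = 28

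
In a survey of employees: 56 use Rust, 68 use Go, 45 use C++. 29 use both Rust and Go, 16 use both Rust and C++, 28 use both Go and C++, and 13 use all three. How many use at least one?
|A∪B∪C| = 56+68+45-29-16-28+13 = 109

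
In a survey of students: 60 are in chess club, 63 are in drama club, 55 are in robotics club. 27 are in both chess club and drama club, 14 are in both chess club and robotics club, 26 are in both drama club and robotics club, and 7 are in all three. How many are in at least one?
|A∪B∪C| = 60+63+55-27-14-26+7 = 118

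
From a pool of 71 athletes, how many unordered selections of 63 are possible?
C(71,63) = 71!/(63!×8!) = 10639125640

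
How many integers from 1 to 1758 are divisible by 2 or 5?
⌊1758/2⌋ + ⌊1758/5⌋ - ⌊1758/10⌋ = 879 + 351 - 175 = 1055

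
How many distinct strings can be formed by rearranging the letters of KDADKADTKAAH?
12! / (1! × 3! × 4! × 1! × 3!) = 554400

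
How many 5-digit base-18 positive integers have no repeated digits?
First digit: 17 choices (nonzero). Then descending: 17 × 17 × 16 × 15 × 14 = 971040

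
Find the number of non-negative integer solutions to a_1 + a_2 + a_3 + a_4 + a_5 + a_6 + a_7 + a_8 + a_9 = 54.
C(54+9-1, 9-1) = C(62, 8) = 3381098545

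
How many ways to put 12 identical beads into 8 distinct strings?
C(12+8-1, 8-1) = C(19, 7) = 50388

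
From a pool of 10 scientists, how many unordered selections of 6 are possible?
C(10,6) = 10!/(6!×4!) = 210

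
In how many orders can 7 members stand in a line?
7! = 5040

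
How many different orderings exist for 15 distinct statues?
15! = 1307674368000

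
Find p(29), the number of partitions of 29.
Pentagonal recurrence p(n) = p(n-1) + p(n-2) - p(n-5) - p(n-7) + p(n-12) + p(n-15) - ... gives p(0..28) = 1, 1, 2, 3, 5, 7, 11, 15, 22, 30, 42, 56, 77, 101, 135, 176, 231, 297, 385, 490, 627, 792, 1002, 1255, 1575, 1958, 2436, 3010, 3718. p(29) = p(28) + p(27) - p(24) - p(22) + p(17) + p(14) - p(7) - p(3) = 3718 + 3010 - 1575 - 1002 + 297 + 135 - 15 - 3 = 4565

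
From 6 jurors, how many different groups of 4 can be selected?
C(6,4) = 6!/(4!×2!) = 15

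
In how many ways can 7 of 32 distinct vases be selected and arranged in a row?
P(32,7) = 32!/(32-7)! = 16963914240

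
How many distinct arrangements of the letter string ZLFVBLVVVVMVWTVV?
16! / (1! × 8! × 1! × 1! × 1! × 1! × 2! × 1!) = 259459200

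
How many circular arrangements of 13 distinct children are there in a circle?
Circular: fix one position, arrange the rest. (13-1)! = 479001600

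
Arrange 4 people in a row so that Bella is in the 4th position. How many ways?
Fix one position: (4-1)! = 6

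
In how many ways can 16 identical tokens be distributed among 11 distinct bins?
C(16+11-1, 11-1) = C(26, 10) = 5311735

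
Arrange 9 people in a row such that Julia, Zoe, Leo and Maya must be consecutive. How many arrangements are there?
Treat the 4 as one block: (9-4+1)! × 4! = 720 × 24 = 17280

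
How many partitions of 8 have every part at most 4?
Let r_j(i) = number of partitions of i into parts ≤ j, for i = 0..8. r_1(i) = 1 for all i; r_j(i) = r_{j-1}(i) + r_j(i-j). Rows j = 2..4: ≤2: 1 1 2 2 3 3 4 4 5; ≤3: 1 1 2 3 4 5 7 8 10; ≤4: 1 1 2 3 5 6 9 11 15. r_4(8) = 15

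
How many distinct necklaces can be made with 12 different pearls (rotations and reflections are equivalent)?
(12-1)!/2 = 39916800/2 = 19958400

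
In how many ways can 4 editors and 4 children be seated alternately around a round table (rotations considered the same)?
Fix one of the editors: (4-1)! ways for the remaining editors, × 4! ways for the children = 6 × 24 = 144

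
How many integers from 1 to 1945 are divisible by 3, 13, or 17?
⌊1945/3⌋+⌊1945/13⌋+⌊1945/17⌋ - ⌊1945/39⌋-⌊1945/51⌋-⌊1945/221⌋ + ⌊1945/663⌋ = 648+149+114 - 49-38-8 + 2 = 818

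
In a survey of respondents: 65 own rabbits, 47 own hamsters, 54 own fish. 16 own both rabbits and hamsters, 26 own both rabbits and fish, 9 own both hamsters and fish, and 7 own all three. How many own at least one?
|A∪B∪C| = 65+47+54-16-26-9+7 = 122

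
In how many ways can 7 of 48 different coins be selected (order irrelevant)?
C(48,7) = 48!/(7!×41!) = 73629072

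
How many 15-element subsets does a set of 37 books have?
C(37,15) = 37!/(15!×22!) = 9364199760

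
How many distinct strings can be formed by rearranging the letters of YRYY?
4! / (3! × 1!) = 4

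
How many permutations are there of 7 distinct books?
7! = 5040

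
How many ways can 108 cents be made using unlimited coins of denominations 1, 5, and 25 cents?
Coefficient of x^108 in 1/(1-x^1) · 1/(1-x^5) · 1/(1-x^25). Case on j = number of 25-cent coins (j = 0..4); remainder r = 108 - 25j is made from {1,5} in ⌊r/5⌋+1 ways. r = 108, 83, 58, 33, 8 → 22 + 17 + 12 + 7 + 2 = 60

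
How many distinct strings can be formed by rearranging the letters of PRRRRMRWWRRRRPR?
15! / (10! × 1! × 2! × 2!) = 90090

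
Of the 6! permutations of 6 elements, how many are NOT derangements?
Complement of the derangements. !6 = Σ_{j=0}^{6} (-1)^j·6!/j! = 720 - 720 + 360 - 120 + 30 - 6 + 1 = 265. 6! - !6 = 720 - 265 = 455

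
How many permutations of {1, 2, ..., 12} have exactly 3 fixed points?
Choose the 3 fixed points C(12,3) = 220, derange the rest: !9 = Σ_{j=0}^{9} (-1)^j·9!/j! = 362880 - 362880 + 181440 - 60480 + 15120 - 3024 + 504 - 72 + 9 - 1 = 133496. Product = 220 × 133496 = 29369120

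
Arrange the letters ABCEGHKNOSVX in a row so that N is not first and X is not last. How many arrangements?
By inclusion-exclusion: 12! - 2×(12-1)! + (12-2)! = 479001600 - 79833600 + 3628800 = 402796800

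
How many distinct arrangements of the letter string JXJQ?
4! / (1! × 2! × 1!) = 12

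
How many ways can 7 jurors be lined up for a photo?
7! = 5040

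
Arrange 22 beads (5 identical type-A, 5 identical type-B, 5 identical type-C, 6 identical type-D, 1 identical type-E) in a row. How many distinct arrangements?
22! / (5! × 5! × 5! × 6! × 1!) = 903421366848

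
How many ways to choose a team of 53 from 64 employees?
C(64,53) = 64!/(53!×11!) = 743595781824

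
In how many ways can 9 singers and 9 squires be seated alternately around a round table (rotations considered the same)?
Fix one of the singers: (9-1)! ways for the remaining singers, × 9! ways for the squires = 40320 × 362880 = 14631321600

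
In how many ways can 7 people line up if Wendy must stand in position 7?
Fix one position: (7-1)! = 720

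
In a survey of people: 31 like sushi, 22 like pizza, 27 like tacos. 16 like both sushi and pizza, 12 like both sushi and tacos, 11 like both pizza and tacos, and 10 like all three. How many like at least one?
|A∪B∪C| = 31+22+27-16-12-11+10 = 51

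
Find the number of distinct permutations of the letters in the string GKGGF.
5! / (3! × 1! × 1!) = 20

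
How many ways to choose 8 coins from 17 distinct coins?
C(17,8) = 17!/(8!×9!) = 24310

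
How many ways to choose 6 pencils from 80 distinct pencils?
C(80,6) = 80!/(6!×74!) = 300500200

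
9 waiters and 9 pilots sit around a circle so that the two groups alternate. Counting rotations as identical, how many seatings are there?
Fix one of the waiters: (9-1)! ways for the remaining waiters, × 9! ways for the pilots = 40320 × 362880 = 14631321600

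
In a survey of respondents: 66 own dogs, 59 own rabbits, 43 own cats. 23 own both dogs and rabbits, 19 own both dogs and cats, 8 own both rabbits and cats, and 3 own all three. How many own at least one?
|A∪B∪C| = 66+59+43-23-19-8+3 = 121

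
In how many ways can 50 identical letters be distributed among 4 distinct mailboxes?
C(50+4-1, 4-1) = C(53, 3) = 23426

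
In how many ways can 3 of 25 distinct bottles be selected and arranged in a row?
P(25,3) = 25!/(25-3)! = 13800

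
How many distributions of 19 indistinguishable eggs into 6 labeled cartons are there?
C(19+6-1, 6-1) = C(24, 5) = 42504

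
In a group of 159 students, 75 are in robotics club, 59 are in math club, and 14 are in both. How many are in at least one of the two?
|A∪B| = |A| + |B| - |A∩B| = 75 + 59 - 14 = 120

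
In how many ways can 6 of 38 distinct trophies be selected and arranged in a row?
P(38,6) = 38!/(38-6)! = 1987690320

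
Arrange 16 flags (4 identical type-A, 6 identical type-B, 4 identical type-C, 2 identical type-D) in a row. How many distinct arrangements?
16! / (4! × 6! × 4! × 2!) = 25225200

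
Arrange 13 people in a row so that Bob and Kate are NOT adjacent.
Total - adjacent = 13! - (13-1)!×2 = 6227020800 - 958003200 = 5269017600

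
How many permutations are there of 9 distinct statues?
9! = 362880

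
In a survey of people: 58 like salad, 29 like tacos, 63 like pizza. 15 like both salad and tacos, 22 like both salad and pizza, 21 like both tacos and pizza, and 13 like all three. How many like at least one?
|A∪B∪C| = 58+29+63-15-22-21+13 = 105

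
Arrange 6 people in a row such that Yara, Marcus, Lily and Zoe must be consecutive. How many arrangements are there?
Treat the 4 as one block: (6-4+1)! × 4! = 6 × 24 = 144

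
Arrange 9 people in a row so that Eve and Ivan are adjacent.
Treat as block: (9-1)! × 2! = 40320 × 2 = 80640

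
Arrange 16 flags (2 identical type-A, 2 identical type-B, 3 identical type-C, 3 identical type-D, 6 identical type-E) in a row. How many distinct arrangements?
16! / (2! × 2! × 3! × 3! × 6!) = 201801600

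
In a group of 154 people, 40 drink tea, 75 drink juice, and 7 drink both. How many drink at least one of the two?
|A∪B| = |A| + |B| - |A∩B| = 40 + 75 - 7 = 108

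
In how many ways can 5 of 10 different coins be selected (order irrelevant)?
C(10,5) = 10!/(5!×5!) = 252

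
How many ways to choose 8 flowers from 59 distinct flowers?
C(59,8) = 59!/(8!×51!) = 2217471399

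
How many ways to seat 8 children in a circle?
Circular: fix one position, arrange the rest. (8-1)! = 5040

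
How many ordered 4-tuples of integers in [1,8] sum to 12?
Coefficient of x^12 in (x + x² + ... + x^8)^4. By inclusion-exclusion on dice exceeding 8: Σ_j (-1)^j C(4,j)·C(12-1-8j, 3) = C(4,0)·C(11,3) - C(4,1)·C(3,3) = 1·165 - 4·1 = 161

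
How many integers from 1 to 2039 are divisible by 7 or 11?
⌊2039/7⌋ + ⌊2039/11⌋ - ⌊2039/77⌋ = 291 + 185 - 26 = 450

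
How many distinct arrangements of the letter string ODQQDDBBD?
9! / (2! × 1! × 2! × 4!) = 3780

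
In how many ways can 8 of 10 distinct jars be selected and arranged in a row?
P(10,8) = 10!/(10-8)! = 1814400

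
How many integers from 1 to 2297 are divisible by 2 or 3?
⌊2297/2⌋ + ⌊2297/3⌋ - ⌊2297/6⌋ = 1148 + 765 - 382 = 1531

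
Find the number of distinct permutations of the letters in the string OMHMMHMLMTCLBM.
14! / (2! × 2! × 1! × 1! × 1! × 1! × 6!) = 30270240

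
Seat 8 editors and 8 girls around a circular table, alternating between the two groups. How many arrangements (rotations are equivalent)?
Fix one of the editors: (8-1)! ways for the remaining editors, × 8! ways for the girls = 5040 × 40320 = 203212800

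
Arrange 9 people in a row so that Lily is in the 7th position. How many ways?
Fix one position: (9-1)! = 40320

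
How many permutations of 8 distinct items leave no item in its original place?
!8 = Σ_{j=0}^{8} (-1)^j·8!/j! = 40320 - 40320 + 20160 - 6720 + 1680 - 336 + 56 - 8 + 1 = 14833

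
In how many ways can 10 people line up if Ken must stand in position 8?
Fix one position: (10-1)! = 362880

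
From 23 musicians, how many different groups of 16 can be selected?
C(23,16) = 23!/(16!×7!) = 245157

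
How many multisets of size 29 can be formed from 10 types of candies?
C(29+10-1, 10-1) = C(38, 9) = 163011640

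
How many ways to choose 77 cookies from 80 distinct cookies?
C(80,77) = 80!/(77!×3!) = 82160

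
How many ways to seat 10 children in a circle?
Circular: fix one position, arrange the rest. (10-1)! = 362880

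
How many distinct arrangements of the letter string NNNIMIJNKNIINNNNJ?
17! / (1! × 1! × 4! × 2! × 9!) = 20420400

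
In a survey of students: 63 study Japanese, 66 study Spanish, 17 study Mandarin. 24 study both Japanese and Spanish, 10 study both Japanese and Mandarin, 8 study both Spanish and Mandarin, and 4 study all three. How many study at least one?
|A∪B∪C| = 63+66+17-24-10-8+4 = 108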